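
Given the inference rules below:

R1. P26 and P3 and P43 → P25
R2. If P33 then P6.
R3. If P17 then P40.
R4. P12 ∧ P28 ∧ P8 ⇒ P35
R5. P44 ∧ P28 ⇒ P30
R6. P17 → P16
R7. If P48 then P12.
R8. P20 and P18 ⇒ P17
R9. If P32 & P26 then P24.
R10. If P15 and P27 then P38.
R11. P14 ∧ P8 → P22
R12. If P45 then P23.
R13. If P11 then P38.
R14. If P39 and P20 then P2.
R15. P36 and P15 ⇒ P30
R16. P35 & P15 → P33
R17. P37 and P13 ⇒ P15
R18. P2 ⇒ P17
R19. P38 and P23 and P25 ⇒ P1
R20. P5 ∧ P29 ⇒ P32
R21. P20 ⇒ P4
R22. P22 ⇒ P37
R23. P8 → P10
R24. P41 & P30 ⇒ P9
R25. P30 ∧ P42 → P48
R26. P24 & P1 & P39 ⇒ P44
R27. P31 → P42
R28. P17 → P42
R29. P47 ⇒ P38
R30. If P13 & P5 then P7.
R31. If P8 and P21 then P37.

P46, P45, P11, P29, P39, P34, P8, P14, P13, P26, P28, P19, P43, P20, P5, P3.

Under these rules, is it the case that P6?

P25  (by R1: P26, P3, P43)
P22  (by R11: P14, P8)
P23  (by R12: P45)
P38  (by R13: P11)
P2  (by R14: P39, P20)
P17  (by R18: P2)
P1  (by R19: P38, P23, P25)
P32  (by R20: P5, P29)
P37  (by R22: P22)
P42  (by R28: P17)
P24  (by R9: P32, P26)
P15  (by R17: P37, P13)
P44  (by R26: P24, P1, P39)
P30  (by R5: P44, P28)
P48  (by R25: P30, P42)
P12  (by R7: P48)
P35  (by R4: P12, P28, P8)
P33  (by R16: P35, P15)
P6  (by R2: P33)

Yes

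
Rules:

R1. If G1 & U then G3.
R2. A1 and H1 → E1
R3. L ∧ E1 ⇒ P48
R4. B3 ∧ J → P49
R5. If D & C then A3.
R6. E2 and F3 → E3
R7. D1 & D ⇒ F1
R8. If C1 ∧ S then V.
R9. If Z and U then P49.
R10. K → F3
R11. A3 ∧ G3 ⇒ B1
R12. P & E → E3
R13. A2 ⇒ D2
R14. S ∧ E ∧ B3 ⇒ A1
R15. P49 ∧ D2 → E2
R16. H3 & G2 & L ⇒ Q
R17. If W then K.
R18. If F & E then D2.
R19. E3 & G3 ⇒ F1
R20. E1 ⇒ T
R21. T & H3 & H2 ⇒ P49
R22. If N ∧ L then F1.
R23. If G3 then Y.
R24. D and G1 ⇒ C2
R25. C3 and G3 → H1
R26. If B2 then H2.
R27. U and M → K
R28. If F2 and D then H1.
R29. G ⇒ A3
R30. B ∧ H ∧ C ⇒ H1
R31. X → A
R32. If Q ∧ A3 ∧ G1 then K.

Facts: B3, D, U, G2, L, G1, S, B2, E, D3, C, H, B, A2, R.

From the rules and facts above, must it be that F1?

Forward chaining from the given facts derives: G3, A3, B1, D2, A1, Y, C2, H2, H1, E1, P48, T.
Rules concluding F1: R7 needs D1; R19 needs E3; R22 needs N — none of these are established.

No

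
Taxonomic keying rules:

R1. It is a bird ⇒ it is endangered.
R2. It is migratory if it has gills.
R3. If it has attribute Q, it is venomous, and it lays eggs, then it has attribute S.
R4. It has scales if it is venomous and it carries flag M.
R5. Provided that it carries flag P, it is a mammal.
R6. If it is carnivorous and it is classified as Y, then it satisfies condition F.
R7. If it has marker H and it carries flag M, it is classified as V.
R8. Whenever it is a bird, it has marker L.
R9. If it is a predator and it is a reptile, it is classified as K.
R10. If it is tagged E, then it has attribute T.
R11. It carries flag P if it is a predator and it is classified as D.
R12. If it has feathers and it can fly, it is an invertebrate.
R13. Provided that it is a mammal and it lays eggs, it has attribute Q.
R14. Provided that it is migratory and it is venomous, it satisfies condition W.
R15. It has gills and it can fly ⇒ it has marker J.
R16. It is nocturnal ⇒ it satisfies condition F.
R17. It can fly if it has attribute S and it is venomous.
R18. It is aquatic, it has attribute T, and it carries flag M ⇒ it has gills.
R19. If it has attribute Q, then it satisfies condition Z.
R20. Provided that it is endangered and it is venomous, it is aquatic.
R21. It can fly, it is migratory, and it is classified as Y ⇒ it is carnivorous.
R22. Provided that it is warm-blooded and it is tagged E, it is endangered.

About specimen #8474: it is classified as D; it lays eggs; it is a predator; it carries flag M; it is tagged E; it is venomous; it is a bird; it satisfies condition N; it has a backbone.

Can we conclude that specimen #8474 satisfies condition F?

Forward chaining from the given facts derives: is endangered, has scales, has marker L, has attribute T, carries flag P, is aquatic, is a mammal, has attribute Q, has gills, satisfies condition Z, is migratory, has attribute S, satisfies condition W, can fly, has marker J.
Rules concluding "it satisfies condition F": R6 needs "it is carnivorous"; R16 needs "it is nocturnal" — none of these are established.

No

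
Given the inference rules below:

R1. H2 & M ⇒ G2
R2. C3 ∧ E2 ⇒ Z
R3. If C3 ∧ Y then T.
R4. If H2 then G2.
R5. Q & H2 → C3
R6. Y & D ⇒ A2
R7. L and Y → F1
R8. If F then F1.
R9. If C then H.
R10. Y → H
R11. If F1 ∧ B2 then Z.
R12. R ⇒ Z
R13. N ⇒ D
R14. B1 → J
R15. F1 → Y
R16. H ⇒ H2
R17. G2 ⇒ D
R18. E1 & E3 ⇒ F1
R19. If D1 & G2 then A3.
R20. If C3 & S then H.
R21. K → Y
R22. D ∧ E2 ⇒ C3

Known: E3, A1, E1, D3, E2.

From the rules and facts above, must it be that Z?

Yes

F1  (by R18: E1, E3)
Y  (by R15: F1)
H  (by R10: Y)
H2  (by R16: H)
G2  (by R4: H2)
D  (by R17: G2)
C3  (by R22: D, E2)
Z  (by R2: C3, E2)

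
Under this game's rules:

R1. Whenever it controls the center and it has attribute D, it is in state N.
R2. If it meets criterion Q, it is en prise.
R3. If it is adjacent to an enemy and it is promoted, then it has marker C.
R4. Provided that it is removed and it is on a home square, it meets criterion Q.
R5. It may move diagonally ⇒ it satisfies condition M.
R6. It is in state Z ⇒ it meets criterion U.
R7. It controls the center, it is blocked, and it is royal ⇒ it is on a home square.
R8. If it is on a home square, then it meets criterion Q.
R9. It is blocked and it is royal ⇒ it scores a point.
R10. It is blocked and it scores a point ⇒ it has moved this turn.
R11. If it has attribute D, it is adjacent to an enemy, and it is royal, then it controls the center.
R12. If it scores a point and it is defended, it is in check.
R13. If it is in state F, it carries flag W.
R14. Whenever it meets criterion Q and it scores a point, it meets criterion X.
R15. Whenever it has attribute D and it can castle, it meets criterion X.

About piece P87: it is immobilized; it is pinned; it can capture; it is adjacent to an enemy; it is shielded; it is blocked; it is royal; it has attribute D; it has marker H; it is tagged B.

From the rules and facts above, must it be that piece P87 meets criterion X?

By R9 (it is blocked, it is royal): it scores a point.
By R11 (it has attribute D, it is adjacent to an enemy, it is royal): it controls the center.
By R7 (it controls the center, it is blocked, it is royal): it is on a home square.
By R8 (it is on a home square): it meets criterion Q.
By R14 (it meets criterion Q, it scores a point): it meets criterion X.

Yes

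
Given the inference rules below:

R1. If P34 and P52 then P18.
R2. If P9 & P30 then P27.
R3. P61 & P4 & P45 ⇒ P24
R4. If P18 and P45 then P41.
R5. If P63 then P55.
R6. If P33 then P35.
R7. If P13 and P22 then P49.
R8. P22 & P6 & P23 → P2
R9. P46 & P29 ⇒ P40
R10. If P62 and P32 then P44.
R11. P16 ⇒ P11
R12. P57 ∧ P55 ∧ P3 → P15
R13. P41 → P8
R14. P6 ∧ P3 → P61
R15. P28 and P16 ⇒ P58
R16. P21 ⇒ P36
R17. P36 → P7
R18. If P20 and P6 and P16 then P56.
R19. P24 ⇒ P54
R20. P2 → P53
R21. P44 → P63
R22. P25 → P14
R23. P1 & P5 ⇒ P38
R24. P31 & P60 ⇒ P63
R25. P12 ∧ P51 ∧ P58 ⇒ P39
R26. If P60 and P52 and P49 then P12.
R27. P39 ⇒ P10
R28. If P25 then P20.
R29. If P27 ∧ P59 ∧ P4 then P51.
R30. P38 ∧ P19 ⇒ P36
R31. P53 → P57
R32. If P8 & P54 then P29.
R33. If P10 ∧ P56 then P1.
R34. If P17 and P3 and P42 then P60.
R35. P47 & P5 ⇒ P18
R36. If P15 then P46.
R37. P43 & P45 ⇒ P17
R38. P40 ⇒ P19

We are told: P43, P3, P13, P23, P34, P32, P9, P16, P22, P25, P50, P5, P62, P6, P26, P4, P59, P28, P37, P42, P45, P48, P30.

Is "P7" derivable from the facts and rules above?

No

Forward chaining from the given facts derives: P27, P49, P2, P44, P11, P61, P58, P53, P63, P14, P20, P51, P57, P17, P24, P55, P15, P56, P54, P60, P46.
The only rule concluding P7 is R17, which needs P36; that is never established.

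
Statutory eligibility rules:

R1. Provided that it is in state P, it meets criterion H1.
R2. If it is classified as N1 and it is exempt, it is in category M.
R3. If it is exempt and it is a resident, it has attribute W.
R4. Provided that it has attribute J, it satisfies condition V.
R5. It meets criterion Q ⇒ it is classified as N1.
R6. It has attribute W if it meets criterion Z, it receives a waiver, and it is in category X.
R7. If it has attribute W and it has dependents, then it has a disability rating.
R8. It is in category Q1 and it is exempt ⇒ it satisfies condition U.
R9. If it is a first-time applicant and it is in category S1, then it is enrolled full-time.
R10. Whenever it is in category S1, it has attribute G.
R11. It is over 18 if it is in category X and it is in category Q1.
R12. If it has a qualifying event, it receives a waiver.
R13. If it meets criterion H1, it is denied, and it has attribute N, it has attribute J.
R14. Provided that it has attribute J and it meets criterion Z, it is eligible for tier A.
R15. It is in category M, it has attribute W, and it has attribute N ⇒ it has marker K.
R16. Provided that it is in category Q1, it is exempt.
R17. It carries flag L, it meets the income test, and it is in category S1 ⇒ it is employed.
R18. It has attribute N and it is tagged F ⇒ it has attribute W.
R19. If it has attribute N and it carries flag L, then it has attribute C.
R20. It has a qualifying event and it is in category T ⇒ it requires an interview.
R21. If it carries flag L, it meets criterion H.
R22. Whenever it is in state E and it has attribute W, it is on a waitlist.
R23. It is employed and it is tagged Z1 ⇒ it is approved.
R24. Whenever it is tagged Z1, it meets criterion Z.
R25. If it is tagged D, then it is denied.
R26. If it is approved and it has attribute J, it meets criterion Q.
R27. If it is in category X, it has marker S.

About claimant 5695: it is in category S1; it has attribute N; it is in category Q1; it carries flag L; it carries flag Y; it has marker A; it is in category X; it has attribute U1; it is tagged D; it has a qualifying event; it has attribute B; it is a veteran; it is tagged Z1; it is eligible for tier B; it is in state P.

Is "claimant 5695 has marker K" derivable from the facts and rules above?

Forward chaining from the given facts derives: meets criterion H1, has attribute G, is over 18, receives a waiver, is exempt, has attribute C, meets criterion H, meets criterion Z, is denied, has marker S, has attribute W, satisfies condition U, has attribute J, is eligible for tier A, satisfies condition V.
The only rule concluding "it has marker K" is R15, which needs "it is in category M"; that is never established.

No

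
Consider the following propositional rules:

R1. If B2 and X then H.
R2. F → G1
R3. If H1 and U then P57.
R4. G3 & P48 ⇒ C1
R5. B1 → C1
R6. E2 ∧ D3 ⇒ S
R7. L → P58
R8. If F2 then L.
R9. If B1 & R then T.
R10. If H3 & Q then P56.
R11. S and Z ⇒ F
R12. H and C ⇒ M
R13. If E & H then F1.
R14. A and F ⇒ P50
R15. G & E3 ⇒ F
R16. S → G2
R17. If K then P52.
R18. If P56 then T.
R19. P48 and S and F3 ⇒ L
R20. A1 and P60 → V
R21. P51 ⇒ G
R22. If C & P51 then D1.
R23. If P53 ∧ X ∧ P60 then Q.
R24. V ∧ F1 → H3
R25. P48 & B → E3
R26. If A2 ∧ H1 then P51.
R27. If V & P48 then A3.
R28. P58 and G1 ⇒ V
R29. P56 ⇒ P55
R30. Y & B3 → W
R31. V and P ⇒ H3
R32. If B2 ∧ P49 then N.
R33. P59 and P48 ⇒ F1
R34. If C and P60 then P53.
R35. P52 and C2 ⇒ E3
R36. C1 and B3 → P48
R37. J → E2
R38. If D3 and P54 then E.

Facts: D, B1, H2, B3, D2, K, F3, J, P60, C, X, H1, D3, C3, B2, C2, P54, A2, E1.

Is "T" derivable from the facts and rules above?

H  (by R1: B2, X)
C1  (by R5: B1)
P52  (by R17: K)
P51  (by R26: A2, H1)
P53  (by R34: C, P60)
E3  (by R35: P52, C2)
P48  (by R36: C1, B3)
E2  (by R37: J)
E  (by R38: D3, P54)
S  (by R6: E2, D3)
F1  (by R13: E, H)
L  (by R19: P48, S, F3)
G  (by R21: P51)
Q  (by R23: P53, X, P60)
P58  (by R7: L)
F  (by R15: G, E3)
G1  (by R2: F)
V  (by R28: P58, G1)
H3  (by R24: V, F1)
P56  (by R10: H3, Q)
T  (by R18: P56)

Yes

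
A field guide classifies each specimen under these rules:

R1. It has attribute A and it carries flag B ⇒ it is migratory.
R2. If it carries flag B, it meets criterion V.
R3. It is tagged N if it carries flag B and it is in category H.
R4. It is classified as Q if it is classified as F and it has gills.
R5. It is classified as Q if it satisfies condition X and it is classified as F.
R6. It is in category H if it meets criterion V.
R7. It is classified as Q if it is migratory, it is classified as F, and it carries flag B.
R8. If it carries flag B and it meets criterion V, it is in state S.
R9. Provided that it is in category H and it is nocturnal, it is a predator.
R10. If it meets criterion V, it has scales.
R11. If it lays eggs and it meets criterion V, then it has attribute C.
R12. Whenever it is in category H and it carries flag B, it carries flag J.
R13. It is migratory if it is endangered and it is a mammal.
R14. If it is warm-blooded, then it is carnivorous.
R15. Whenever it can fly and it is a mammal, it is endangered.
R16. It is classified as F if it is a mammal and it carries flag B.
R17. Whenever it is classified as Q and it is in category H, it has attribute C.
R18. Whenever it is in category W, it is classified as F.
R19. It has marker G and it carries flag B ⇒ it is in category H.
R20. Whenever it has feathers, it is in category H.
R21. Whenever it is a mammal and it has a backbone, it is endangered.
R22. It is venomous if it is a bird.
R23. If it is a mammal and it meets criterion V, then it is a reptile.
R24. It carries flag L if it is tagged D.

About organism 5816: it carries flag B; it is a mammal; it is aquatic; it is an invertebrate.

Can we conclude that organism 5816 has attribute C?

Forward chaining from the given facts derives: meets criterion V, is in category H, is in state S, has scales, carries flag J, is classified as F, is a reptile, is tagged N.
Rules concluding "it has attribute C": R11 needs "it lays eggs"; R17 needs "it is classified as Q" — none of these are established.

No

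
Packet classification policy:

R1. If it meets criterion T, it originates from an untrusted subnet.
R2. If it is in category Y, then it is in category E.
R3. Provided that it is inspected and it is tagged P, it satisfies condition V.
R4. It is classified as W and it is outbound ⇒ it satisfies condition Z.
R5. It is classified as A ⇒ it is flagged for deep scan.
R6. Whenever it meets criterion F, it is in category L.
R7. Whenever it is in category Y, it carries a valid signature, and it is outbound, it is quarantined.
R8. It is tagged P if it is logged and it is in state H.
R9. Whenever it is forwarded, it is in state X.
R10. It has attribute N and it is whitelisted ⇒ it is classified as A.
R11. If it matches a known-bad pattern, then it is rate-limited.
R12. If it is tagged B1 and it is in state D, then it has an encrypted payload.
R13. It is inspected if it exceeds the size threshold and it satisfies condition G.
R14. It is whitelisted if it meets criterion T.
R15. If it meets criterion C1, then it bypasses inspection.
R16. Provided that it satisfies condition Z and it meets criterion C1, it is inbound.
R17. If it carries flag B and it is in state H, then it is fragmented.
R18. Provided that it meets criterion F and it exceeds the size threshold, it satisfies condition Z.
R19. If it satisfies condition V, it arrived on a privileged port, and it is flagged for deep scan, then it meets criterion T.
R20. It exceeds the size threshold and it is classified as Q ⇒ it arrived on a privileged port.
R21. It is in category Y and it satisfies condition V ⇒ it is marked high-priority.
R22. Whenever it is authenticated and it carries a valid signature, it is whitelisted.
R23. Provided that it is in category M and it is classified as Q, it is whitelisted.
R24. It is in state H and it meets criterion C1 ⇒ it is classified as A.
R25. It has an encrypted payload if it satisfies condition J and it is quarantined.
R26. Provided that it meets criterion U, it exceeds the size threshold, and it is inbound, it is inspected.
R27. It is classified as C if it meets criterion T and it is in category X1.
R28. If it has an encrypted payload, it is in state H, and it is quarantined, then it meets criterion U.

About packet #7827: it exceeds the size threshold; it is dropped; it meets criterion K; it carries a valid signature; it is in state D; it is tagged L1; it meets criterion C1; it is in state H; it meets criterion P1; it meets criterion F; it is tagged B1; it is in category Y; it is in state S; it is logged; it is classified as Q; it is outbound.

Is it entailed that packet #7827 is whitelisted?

By R7 (it is in category Y, it carries a valid signature, it is outbound): it is quarantined.
By R8 (it is logged, it is in state H): it is tagged P.
By R12 (it is tagged B1, it is in state D): it has an encrypted payload.
By R18 (it meets criterion F, it exceeds the size threshold): it satisfies condition Z.
By R20 (it exceeds the size threshold, it is classified as Q): it arrived on a privileged port.
By R24 (it is in state H, it meets criterion C1): it is classified as A.
By R28 (it has an encrypted payload, it is in state H, it is quarantined): it meets criterion U.
By R5 (it is classified as A): it is flagged for deep scan.
By R16 (it satisfies condition Z, it meets criterion C1): it is inbound.
By R26 (it meets criterion U, it exceeds the size threshold, it is inbound): it is inspected.
By R3 (it is inspected, it is tagged P): it satisfies condition V.
By R19 (it satisfies condition V, it arrived on a privileged port, it is flagged for deep scan): it meets criterion T.
By R14 (it meets criterion T): it is whitelisted.

Yes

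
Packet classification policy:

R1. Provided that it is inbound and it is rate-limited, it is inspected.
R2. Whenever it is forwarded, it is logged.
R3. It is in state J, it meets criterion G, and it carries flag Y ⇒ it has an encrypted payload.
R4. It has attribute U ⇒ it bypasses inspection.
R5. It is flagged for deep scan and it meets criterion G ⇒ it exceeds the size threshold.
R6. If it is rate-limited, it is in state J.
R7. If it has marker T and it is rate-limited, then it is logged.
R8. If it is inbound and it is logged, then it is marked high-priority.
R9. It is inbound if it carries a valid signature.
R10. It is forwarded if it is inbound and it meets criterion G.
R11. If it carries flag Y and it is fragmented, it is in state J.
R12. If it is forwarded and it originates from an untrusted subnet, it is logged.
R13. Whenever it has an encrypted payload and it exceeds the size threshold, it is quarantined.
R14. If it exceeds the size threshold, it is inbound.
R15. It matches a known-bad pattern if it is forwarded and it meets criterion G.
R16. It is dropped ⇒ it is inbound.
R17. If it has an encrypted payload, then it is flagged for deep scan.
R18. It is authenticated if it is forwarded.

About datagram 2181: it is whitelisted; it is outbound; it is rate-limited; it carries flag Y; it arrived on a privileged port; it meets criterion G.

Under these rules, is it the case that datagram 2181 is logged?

Yes

By R6 (it is rate-limited): it is in state J.
By R3 (it is in state J, it meets criterion G, it carries flag Y): it has an encrypted payload.
By R17 (it has an encrypted payload): it is flagged for deep scan.
By R5 (it is flagged for deep scan, it meets criterion G): it exceeds the size threshold.
By R14 (it exceeds the size threshold): it is inbound.
By R10 (it is inbound, it meets criterion G): it is forwarded.
By R2 (it is forwarded): it is logged.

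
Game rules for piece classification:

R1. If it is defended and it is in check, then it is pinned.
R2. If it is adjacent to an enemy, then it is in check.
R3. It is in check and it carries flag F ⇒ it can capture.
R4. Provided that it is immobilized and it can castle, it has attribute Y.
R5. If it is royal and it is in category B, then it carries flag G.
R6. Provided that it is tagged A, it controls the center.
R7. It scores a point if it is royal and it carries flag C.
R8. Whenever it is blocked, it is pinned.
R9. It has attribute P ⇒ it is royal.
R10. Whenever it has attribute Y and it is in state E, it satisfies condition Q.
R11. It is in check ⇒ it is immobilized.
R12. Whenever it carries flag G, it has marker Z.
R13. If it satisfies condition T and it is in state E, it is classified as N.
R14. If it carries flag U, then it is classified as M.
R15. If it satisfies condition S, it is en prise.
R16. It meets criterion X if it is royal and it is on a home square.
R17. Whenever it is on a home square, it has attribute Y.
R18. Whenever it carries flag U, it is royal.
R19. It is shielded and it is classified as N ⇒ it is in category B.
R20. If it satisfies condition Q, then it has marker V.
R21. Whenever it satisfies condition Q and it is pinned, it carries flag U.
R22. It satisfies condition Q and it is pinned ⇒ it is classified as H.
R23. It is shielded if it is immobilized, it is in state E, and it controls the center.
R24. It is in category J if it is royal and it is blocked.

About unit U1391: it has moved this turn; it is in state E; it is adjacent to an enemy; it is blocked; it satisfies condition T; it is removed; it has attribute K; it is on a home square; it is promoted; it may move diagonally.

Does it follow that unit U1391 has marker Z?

Forward chaining from the given facts derives: is in check, is pinned, is immobilized, is classified as N, has attribute Y, satisfies condition Q, has marker V, carries flag U, is classified as H, is classified as M, is royal, is in category J, meets criterion X.
The only rule concluding "it has marker Z" is R12, which needs "it carries flag G"; that is never established.

No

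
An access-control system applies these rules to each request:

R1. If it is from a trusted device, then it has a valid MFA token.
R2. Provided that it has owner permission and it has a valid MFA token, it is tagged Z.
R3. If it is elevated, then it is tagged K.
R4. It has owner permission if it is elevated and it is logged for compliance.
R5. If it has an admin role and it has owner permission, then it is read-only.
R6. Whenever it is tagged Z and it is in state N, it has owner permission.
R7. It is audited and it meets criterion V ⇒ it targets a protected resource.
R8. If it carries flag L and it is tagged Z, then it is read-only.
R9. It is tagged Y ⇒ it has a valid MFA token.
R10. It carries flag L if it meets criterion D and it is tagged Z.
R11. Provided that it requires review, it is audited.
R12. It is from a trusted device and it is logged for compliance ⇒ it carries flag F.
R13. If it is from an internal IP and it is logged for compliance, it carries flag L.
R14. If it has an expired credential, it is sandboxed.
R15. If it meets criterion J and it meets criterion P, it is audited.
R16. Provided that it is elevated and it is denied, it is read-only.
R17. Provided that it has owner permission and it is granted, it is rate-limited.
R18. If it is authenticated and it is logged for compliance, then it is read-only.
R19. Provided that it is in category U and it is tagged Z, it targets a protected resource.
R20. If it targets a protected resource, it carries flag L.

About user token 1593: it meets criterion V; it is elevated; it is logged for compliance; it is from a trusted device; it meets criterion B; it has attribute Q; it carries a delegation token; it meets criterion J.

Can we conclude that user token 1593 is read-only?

Forward chaining from the given facts derives: has a valid MFA token, is tagged K, has owner permission, carries flag F, is tagged Z.
Rules concluding "it is read-only": R5 needs "it has an admin role"; R8 needs "it carries flag L"; R16 needs "it is denied"; R18 needs "it is authenticated" — none of these are established.

No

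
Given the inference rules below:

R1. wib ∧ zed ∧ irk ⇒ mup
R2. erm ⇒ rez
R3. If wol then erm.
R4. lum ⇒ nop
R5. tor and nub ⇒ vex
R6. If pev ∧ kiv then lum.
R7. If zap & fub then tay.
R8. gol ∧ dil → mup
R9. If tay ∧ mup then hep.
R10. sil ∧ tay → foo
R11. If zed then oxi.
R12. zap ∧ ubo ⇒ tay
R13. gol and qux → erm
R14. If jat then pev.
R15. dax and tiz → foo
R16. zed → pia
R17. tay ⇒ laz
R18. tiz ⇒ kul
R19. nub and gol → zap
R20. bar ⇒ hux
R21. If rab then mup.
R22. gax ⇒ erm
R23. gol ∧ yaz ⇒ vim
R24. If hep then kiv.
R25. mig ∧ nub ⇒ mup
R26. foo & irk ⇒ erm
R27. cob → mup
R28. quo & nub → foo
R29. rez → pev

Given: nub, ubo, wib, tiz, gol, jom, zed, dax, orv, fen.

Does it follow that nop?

No

Forward chaining from the given facts derives: oxi, foo, pia, kul, zap, tay, laz.
The only rule concluding nop is R4, which needs lum; that is never established.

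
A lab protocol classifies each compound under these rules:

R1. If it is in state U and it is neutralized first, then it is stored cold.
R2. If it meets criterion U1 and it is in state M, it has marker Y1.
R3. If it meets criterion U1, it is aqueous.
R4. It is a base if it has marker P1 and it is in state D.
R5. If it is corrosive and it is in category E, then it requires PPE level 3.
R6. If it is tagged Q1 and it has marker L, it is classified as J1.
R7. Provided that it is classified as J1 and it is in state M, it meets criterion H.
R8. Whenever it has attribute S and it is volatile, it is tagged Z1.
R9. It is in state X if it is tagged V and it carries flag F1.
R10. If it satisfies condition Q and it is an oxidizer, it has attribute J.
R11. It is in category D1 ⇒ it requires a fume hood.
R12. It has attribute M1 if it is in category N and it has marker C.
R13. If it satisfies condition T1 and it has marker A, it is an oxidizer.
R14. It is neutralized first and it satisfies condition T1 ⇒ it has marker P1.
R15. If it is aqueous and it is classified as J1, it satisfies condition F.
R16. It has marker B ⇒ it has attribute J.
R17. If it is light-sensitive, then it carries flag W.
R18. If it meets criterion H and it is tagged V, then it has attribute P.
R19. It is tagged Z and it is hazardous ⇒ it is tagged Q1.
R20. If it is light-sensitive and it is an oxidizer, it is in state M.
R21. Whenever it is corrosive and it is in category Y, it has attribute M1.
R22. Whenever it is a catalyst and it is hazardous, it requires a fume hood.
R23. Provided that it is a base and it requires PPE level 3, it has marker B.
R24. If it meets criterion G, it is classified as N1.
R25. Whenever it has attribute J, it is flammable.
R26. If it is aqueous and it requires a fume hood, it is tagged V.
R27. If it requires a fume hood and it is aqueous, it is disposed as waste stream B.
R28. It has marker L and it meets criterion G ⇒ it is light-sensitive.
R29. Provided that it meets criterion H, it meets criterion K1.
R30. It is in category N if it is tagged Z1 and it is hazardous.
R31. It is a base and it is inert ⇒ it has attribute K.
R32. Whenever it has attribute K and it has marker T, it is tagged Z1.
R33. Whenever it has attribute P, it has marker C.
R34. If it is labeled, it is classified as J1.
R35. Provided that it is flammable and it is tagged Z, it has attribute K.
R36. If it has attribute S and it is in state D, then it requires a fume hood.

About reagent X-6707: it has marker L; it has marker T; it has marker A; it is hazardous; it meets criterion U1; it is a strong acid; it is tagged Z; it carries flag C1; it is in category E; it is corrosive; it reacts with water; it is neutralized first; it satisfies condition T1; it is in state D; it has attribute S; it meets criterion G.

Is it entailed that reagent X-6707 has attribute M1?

Yes

By R3 (it meets criterion U1): it is aqueous.
By R5 (it is corrosive, it is in category E): it requires PPE level 3.
By R13 (it satisfies condition T1, it has marker A): it is an oxidizer.
By R14 (it is neutralized first, it satisfies condition T1): it has marker P1.
By R19 (it is tagged Z, it is hazardous): it is tagged Q1.
By R28 (it has marker L, it meets criterion G): it is light-sensitive.
By R36 (it has attribute S, it is in state D): it requires a fume hood.
By R4 (it has marker P1, it is in state D): it is a base.
By R6 (it is tagged Q1, it has marker L): it is classified as J1.
By R20 (it is light-sensitive, it is an oxidizer): it is in state M.
By R23 (it is a base, it requires PPE level 3): it has marker B.
By R26 (it is aqueous, it requires a fume hood): it is tagged V.
By R7 (it is classified as J1, it is in state M): it meets criterion H.
By R16 (it has marker B): it has attribute J.
By R18 (it meets criterion H, it is tagged V): it has attribute P.
By R25 (it has attribute J): it is flammable.
By R33 (it has attribute P): it has marker C.
By R35 (it is flammable, it is tagged Z): it has attribute K.
By R32 (it has attribute K, it has marker T): it is tagged Z1.
By R30 (it is tagged Z1, it is hazardous): it is in category N.
By R12 (it is in category N, it has marker C): it has attribute M1.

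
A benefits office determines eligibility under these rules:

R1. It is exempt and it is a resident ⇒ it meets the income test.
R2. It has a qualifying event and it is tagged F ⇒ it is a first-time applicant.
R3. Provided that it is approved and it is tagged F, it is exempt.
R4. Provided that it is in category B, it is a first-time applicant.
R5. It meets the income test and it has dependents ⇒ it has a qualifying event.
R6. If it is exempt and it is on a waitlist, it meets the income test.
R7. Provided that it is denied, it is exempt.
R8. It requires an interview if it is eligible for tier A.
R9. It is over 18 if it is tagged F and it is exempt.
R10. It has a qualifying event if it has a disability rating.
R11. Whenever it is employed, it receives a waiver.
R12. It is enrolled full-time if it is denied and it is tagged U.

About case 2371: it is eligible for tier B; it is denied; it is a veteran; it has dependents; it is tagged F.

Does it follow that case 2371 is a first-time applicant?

Forward chaining from the given facts derives: is exempt, is over 18.
Rules concluding "it is a first-time applicant": R2 needs "it has a qualifying event"; R4 needs "it is in category B" — none of these are established.

No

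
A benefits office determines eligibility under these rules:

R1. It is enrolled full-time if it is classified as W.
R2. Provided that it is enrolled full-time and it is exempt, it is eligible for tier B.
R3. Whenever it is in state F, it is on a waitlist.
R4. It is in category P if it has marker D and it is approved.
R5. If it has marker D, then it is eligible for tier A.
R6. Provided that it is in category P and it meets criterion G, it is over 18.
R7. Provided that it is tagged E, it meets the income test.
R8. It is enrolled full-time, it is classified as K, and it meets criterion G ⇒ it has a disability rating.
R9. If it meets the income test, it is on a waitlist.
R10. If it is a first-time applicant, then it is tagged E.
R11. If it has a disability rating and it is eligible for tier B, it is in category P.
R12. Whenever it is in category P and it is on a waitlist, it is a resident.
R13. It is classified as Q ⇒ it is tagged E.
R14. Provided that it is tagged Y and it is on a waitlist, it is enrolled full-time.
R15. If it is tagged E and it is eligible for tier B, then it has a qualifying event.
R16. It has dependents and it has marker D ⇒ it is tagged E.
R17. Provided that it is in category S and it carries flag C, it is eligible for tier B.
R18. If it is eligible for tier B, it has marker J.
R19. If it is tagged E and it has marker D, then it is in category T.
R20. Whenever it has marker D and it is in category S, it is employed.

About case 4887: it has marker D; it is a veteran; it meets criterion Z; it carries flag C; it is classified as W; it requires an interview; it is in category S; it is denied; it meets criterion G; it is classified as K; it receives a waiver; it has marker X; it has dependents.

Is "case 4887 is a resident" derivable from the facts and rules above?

By R1 (it is classified as W): it is enrolled full-time.
By R8 (it is enrolled full-time, it is classified as K, it meets criterion G): it has a disability rating.
By R16 (it has dependents, it has marker D): it is tagged E.
By R17 (it is in category S, it carries flag C): it is eligible for tier B.
By R7 (it is tagged E): it meets the income test.
By R9 (it meets the income test): it is on a waitlist.
By R11 (it has a disability rating, it is eligible for tier B): it is in category P.
By R12 (it is in category P, it is on a waitlist): it is a resident.

Yes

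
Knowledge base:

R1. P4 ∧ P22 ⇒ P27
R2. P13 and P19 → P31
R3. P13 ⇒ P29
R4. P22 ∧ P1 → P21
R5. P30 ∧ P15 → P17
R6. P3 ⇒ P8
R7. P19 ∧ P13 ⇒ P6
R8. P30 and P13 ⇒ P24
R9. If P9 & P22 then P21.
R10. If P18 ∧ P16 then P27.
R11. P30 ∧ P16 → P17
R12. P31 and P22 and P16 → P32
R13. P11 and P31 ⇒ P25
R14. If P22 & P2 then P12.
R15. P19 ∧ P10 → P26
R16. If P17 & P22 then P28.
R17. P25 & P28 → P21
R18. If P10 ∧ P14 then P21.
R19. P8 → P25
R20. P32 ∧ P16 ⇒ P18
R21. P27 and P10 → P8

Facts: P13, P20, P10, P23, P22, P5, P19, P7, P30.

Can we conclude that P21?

No

Forward chaining from the given facts derives: P31, P29, P6, P24, P26.
Rules concluding P21: R4 needs P1; R9 needs P9; R17 needs P25; R18 needs P14 — none of these are established.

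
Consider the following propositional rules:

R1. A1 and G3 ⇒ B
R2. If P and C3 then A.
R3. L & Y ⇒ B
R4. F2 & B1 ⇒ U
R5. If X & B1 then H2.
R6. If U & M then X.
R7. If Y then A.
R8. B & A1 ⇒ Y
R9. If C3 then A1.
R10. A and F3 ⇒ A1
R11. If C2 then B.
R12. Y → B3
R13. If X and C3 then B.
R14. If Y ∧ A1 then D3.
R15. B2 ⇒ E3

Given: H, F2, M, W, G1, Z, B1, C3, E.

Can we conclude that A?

U  (by R4: F2, B1)
X  (by R6: U, M)
A1  (by R9: C3)
B  (by R13: X, C3)
Y  (by R8: B, A1)
A  (by R7: Y)

Yes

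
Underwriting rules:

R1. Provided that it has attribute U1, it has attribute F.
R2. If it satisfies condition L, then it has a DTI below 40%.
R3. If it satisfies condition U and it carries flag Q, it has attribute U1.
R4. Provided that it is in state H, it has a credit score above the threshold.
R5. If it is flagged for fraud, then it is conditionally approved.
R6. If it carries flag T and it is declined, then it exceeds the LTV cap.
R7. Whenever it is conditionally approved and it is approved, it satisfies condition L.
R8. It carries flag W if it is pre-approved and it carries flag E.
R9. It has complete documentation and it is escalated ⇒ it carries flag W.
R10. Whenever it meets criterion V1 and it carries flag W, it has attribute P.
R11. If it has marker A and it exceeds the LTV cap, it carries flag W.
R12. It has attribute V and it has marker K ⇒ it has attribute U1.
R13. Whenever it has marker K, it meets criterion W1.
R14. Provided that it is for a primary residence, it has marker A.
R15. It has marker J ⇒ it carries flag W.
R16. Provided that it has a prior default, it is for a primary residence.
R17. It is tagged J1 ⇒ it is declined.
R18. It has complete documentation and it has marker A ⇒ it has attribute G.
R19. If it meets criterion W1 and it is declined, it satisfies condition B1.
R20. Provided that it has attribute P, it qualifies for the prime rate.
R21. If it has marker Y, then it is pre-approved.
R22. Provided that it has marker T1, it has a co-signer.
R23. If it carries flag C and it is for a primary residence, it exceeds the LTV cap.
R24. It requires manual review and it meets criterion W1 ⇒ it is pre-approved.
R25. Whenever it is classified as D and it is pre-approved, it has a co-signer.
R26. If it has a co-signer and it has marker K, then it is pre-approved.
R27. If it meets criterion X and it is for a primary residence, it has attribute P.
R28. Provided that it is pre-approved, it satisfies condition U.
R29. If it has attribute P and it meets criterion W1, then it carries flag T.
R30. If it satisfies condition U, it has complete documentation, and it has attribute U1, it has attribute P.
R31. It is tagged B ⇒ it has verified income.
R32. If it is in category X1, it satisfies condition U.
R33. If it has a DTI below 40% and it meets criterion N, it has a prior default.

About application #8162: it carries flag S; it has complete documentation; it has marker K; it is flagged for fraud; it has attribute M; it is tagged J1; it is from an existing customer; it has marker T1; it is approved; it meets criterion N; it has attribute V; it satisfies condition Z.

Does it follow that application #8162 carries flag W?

Yes

By R5 (it is flagged for fraud): it is conditionally approved.
By R7 (it is conditionally approved, it is approved): it satisfies condition L.
By R12 (it has attribute V, it has marker K): it has attribute U1.
By R13 (it has marker K): it meets criterion W1.
By R17 (it is tagged J1): it is declined.
By R22 (it has marker T1): it has a co-signer.
By R26 (it has a co-signer, it has marker K): it is pre-approved.
By R28 (it is pre-approved): it satisfies condition U.
By R30 (it satisfies condition U, it has complete documentation, it has attribute U1): it has attribute P.
By R2 (it satisfies condition L): it has a DTI below 40%.
By R29 (it has attribute P, it meets criterion W1): it carries flag T.
By R33 (it has a DTI below 40%, it meets criterion N): it has a prior default.
By R6 (it carries flag T, it is declined): it exceeds the LTV cap.
By R16 (it has a prior default): it is for a primary residence.
By R14 (it is for a primary residence): it has marker A.
By R11 (it has marker A, it exceeds the LTV cap): it carries flag W.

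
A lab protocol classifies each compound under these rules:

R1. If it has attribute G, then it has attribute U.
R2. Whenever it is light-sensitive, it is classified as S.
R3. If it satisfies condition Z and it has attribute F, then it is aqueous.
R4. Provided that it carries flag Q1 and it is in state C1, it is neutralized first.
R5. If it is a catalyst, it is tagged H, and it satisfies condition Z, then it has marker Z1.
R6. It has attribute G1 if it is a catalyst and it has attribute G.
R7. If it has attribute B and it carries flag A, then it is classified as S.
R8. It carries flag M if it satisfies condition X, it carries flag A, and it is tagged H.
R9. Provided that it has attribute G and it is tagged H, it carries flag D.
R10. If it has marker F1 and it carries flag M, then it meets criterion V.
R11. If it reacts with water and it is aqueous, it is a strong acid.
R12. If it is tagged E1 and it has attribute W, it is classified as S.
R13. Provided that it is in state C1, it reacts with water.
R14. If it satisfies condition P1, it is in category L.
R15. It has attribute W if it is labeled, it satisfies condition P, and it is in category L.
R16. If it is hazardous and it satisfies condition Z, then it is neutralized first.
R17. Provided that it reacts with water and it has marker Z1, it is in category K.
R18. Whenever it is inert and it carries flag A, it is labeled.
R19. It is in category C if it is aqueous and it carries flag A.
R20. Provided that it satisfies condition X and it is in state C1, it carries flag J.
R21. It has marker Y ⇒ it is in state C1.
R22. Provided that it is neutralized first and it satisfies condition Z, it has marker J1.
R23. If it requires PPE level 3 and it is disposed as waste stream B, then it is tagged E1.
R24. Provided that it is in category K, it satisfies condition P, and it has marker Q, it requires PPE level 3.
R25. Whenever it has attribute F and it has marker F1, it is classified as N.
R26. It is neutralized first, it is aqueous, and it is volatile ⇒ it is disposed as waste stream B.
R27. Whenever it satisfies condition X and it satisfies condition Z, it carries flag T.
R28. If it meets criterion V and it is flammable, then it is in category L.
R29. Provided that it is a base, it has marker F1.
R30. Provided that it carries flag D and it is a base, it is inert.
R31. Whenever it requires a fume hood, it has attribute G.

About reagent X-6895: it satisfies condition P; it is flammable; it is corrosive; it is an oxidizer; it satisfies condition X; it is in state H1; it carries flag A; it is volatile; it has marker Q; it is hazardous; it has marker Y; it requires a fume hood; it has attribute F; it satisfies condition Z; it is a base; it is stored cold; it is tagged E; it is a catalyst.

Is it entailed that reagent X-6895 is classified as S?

No

Forward chaining from the given facts derives: is aqueous, is neutralized first, is in category C, is in state C1, has marker J1, is disposed as waste stream B, carries flag T, has marker F1, has attribute G, has attribute U, has attribute G1, reacts with water, carries flag J, is classified as N, is a strong acid.
Rules concluding "it is classified as S": R2 needs "it is light-sensitive"; R7 needs "it has attribute B"; R12 needs "it is tagged E1" — none of these are established.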